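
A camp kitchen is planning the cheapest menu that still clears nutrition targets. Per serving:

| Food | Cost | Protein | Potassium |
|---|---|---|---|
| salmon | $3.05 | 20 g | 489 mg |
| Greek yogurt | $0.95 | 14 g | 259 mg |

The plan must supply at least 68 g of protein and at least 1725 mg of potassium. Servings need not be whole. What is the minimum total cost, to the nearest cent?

$6.33

The cheapest plan sits at a corner of the feasible region — with two constraints it uses at most two foods.
salmon only: max(68/20, 1725/489) = 3.528 servings → $10.76.
Greek yogurt only: max(68/14, 1725/259) = 6.66 servings → $6.33.
salmon + Greek yogurt: intersection lies outside the first quadrant.
Cheapest feasible corner: $6.33.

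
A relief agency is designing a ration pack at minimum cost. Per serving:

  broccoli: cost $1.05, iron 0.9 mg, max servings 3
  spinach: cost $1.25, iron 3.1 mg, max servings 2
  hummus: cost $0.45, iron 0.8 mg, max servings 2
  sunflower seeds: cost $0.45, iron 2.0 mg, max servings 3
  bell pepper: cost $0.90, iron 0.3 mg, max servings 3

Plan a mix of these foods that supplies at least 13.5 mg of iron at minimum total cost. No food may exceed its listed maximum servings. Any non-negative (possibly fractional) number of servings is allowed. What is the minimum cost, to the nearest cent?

$4.58

Cost per mg of iron: sunflower seeds $0.2250, spinach $0.4032, hummus $0.5625, broccoli $1.1667, bell pepper $3.0000.
Take 3 servings of sunflower seeds: +6.0 mg iron for $1.35 (total $1.35, still need 7.5 mg).
Take 2 servings of spinach: +6.2 mg iron for $2.50 (total $3.85, still need 1.3 mg).
Take 1.625 servings of hummus: +1.3 mg iron for $0.73 (total $4.58, still need 0.0 mg).
Greedy by cheapest-per-mg is optimal for a single linear constraint, so the minimum cost is $4.58.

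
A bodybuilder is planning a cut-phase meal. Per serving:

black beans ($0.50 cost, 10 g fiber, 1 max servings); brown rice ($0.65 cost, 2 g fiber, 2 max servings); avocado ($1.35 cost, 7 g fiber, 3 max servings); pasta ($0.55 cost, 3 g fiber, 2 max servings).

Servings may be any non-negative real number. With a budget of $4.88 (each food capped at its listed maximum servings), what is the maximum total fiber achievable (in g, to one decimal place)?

Fiber per dollar: black beans 20, pasta 5.455, avocado 5.185, brown rice 3.077.
Take 1 serving of black beans: spends $0.50, +10.0 g fiber (running total 10.0 g).
Take 2 servings of pasta: spends $1.10, +6.0 g fiber (running total 16.0 g).
Take 2.43 servings of avocado: spends $3.28, +17.0 g fiber (running total 33.0 g).
Filling greedily by fiber-per-dollar is optimal for one linear limit, giving 33.0 g.

33.0 g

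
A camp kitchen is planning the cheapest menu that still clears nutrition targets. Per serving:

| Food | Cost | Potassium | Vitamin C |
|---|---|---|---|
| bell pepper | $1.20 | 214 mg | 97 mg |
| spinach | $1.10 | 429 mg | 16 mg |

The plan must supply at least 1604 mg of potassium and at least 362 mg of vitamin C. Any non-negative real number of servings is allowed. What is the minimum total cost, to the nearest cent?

This is a tiny linear program; its minimum lies at a vertex of the feasible set. List the vertices and price them.
bell pepper only: max(1604/214, 362/97) = 7.495 servings → $8.99.
spinach only: max(1604/429, 362/16) = 22.62 servings → $24.89.
bell pepper + spinach with both tight: 3.395 servings and 2.046 servings → $6.32.
Cheapest feasible corner: $6.32.

$6.32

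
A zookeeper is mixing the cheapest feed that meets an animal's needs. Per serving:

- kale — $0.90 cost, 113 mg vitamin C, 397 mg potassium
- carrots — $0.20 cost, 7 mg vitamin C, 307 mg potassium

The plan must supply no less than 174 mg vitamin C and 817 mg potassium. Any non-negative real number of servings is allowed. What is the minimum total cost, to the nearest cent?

$1.49

The cheapest plan sits at a corner of the feasible region — with two constraints it uses at most two foods.
kale only: max(174/113, 817/397) = 2.058 servings → $1.85.
carrots only: max(174/7, 817/307) = 24.86 servings → $4.97.
kale + carrots with both tight: 1.495 servings and 0.7283 servings → $1.49.
So the least-cost plan costs $1.49.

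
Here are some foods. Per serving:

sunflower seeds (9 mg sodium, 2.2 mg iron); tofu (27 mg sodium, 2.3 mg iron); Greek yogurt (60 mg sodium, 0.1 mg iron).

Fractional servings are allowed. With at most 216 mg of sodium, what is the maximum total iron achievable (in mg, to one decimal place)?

52.8 mg

Iron per mg sodium: sunflower seeds 0.2444, tofu 0.08519, Greek yogurt 0.001667.
With no serving limits, spend the whole sodium allowance on sunflower seeds: 216 mg / 9 mg × 2.2 mg = 52.8 mg.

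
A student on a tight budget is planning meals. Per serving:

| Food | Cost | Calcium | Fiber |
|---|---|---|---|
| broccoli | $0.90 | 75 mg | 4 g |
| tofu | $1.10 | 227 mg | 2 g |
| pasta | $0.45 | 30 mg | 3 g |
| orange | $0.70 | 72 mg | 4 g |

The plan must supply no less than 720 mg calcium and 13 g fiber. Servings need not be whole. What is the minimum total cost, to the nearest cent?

Minimising a linear cost over {calcium ≥ 720, fiber ≥ 13, servings ≥ 0} — the optimum is at a vertex, using one or two foods.
broccoli only: max(720/75, 13/4) = 9.6 servings → $8.64.
tofu only: max(720/227, 13/2) = 6.5 servings → $7.15.
pasta only: max(720/30, 13/3) = 24 servings → $10.80.
orange only: max(720/72, 13/4) = 10 servings → $7.00.
broccoli + tofu with both tight: 1.993 servings and 2.513 servings → $4.56.
broccoli + pasta: the both-tight solution has a negative serving — not a feasible corner.
broccoli + orange: intersection lies outside the first quadrant.
tofu + pasta with both tight: 2.85 servings and 2.433 servings → $4.23.
tofu + orange with both tight: 2.545 servings and 1.978 servings → $4.18.
pasta + orange with both targets exact would need a negative amount; discard.
So the least-cost plan costs $4.18.

$4.18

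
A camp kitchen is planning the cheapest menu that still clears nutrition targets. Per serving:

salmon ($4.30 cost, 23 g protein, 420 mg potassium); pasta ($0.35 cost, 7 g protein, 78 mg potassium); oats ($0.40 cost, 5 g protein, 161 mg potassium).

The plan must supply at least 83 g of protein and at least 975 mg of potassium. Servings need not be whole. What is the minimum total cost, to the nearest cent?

With two linear requirements the optimum uses one or two foods; enumerate the corners.
salmon only: max(83/23, 975/420) = 3.609 servings → $15.52.
pasta only: max(83/7, 975/78) = 12.5 servings → $4.38.
oats only: max(83/5, 975/161) = 16.6 servings → $6.64.
salmon + pasta with both tight: 0.3063 servings and 10.85 servings → $5.11.
salmon + oats: the both-tight solution has a negative serving — not a feasible corner.
pasta + oats with both tight: 11.52 servings and 0.4763 servings → $4.22.
Cheapest feasible corner: $4.22.

$4.22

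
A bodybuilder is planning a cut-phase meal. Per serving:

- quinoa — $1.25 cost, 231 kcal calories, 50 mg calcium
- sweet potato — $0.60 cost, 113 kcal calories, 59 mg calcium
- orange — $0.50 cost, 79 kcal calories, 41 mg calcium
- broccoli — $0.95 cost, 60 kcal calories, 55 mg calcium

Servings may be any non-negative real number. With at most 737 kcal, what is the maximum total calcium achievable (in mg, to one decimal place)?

675.6 mg

Calcium per kcal: broccoli 0.9167, sweet potato 0.5221, orange 0.519, quinoa 0.2165.
With no serving limits, spend the whole calories allowance on broccoli: 737 kcal / 60 kcal × 55 mg = 675.6 mg.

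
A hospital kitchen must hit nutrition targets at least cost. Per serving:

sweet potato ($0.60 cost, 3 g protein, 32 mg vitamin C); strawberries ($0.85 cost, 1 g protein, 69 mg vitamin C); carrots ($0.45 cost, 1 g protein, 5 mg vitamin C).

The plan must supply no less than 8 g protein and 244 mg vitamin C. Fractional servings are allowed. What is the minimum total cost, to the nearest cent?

$3.37

An LP optimum is at a vertex; with two nutrient constraints at most two foods are used. Check each candidate.
sweet potato only: max(8/3, 244/32) = 7.625 servings → $4.58.
strawberries only: max(8/1, 244/69) = 8 servings → $6.80.
carrots only: max(8/1, 244/5) = 48.8 servings → $21.96.
sweet potato + strawberries with both tight: 1.76 servings and 2.72 servings → $3.37.
sweet potato + carrots: the both-tight solution has a negative serving — not a feasible corner.
strawberries + carrots with both tight: 3.188 servings and 4.812 servings → $4.88.
The minimum over all feasible corners is $3.37.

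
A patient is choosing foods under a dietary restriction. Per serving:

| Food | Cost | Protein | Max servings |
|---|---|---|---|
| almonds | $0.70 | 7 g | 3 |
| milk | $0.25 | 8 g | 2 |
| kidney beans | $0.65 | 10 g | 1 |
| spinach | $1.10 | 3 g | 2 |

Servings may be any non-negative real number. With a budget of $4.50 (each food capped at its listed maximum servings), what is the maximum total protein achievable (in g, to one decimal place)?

Protein per dollar: milk 32, kidney beans 15.38, almonds 10, spinach 2.727.
Take 2 servings of milk: spends $0.50, +16.0 g protein (running total 16.0 g).
Take 1 serving of kidney beans: spends $0.65, +10.0 g protein (running total 26.0 g).
Take 3 servings of almonds: spends $2.10, +21.0 g protein (running total 47.0 g).
Take 1.136 servings of spinach: spends $1.25, +3.4 g protein (running total 50.4 g).
Greedy by best ratio exhausts the cost allowance optimally: 50.4 g.

50.4 g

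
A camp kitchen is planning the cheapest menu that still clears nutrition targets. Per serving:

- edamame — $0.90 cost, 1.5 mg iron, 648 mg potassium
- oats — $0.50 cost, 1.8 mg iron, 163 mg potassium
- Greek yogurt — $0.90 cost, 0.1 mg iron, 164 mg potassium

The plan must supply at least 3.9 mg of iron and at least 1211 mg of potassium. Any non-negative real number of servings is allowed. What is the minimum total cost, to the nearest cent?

$1.89

For a min-cost LP with two ≥-constraints, a basic feasible solution has at most two positive variables.
edamame only: max(3.9/1.5, 1211/648) = 2.6 servings → $2.34.
oats only: max(3.9/1.8, 1211/163) = 7.429 servings → $3.71.
Greek yogurt only: max(3.9/0.1, 1211/164) = 39 servings → $35.10.
edamame + oats with both tight: 1.675 servings and 0.7709 servings → $1.89.
edamame + Greek yogurt: the both-tight solution has a negative serving — not a feasible corner.
oats + Greek yogurt with both tight: 1.859 servings and 5.536 servings → $5.91.
So the least-cost plan costs $1.89.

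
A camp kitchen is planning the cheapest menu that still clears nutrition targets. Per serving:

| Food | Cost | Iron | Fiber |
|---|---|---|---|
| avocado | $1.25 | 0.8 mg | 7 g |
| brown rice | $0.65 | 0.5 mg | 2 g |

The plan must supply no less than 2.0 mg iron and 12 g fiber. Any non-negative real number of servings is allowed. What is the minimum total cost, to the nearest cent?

$2.82

Minimising a linear cost over {iron ≥ 2.0, fiber ≥ 12, servings ≥ 0} — the optimum is at a vertex, using one or two foods.
avocado only: max(2.0/0.8, 12/7) = 2.5 servings → $3.12.
brown rice only: max(2.0/0.5, 12/2) = 6 servings → $3.90.
avocado + brown rice with both tight: 1.053 servings and 2.316 servings → $2.82.
Cheapest feasible corner: $2.82.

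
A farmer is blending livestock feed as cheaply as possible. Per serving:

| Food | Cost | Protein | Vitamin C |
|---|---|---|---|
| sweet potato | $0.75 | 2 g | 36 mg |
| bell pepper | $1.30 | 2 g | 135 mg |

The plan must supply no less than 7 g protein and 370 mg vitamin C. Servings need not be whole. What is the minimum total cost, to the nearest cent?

Two binding constraints pin down two serving amounts, so the optimal mix uses at most two foods. The candidates are each food alone (scaled to the tighter of protein/vitamin C) and each pair with both constraints tight.
sweet potato only: max(7/2, 370/36) = 10.28 servings → $7.71.
bell pepper only: max(7/2, 370/135) = 3.5 servings → $4.55.
sweet potato + bell pepper with both tight: 1.035 servings and 2.465 servings → $3.98.
Cheapest feasible corner: $3.98.

$3.98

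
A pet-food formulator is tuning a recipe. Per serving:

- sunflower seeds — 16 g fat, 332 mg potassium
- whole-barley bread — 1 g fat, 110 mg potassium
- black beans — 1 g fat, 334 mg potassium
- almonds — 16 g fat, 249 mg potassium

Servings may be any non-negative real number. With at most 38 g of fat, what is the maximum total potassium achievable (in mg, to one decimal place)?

12692.0 mg

Potassium per g fat: black beans 334, whole-barley bread 110, sunflower seeds 20.75, almonds 15.56.
With no serving limits, spend the whole fat allowance on black beans: 38 g / 1 g × 334 mg = 12692.0 mg.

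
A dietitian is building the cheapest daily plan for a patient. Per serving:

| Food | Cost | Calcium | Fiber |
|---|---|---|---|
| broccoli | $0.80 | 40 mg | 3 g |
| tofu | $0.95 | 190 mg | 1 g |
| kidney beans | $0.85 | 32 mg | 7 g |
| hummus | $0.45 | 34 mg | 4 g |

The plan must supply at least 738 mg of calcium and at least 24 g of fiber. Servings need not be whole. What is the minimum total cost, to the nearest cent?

$5.16

broccoli only: max(738/40, 24/3) = 18.45 servings → $14.76.
tofu only: max(738/190, 24/1) = 24 servings → $22.80.
kidney beans only: max(738/32, 24/7) = 23.06 servings → $19.60.
hummus only: max(738/34, 24/4) = 21.71 servings → $9.77.
broccoli + tofu with both tight: 7.211 servings and 2.366 servings → $8.02.
broccoli + kidney beans: intersection lies outside the first quadrant.
broccoli + hummus with both targets exact would need a negative amount; discard.
tofu + kidney beans with both tight: 3.388 servings and 2.945 servings → $5.72.
tofu + hummus with both tight: 2.942 servings and 5.264 servings → $5.16.
kidney beans + hummus with both targets exact would need a negative amount; discard.
So the least-cost plan costs $5.16.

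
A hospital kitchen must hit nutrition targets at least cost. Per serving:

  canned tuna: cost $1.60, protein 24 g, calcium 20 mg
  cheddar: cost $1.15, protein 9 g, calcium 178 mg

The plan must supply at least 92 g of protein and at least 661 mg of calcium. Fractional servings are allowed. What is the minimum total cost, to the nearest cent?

$8.02

A basic optimal solution has at most two foods positive. Try each food alone and each pair with both targets met exactly.
canned tuna only: max(92/24, 661/20) = 33.05 servings → $52.88.
cheddar only: max(92/9, 661/178) = 10.22 servings → $11.76.
canned tuna + cheddar with both tight: 2.548 servings and 3.427 servings → $8.02.
Cheapest feasible corner: $8.02.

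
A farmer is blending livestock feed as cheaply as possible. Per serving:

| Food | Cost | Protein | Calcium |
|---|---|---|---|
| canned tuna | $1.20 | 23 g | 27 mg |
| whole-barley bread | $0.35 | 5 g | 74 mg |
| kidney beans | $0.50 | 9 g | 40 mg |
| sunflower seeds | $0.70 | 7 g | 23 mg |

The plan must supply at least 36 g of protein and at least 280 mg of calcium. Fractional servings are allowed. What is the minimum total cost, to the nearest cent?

A basic optimal solution has at most two foods positive. Try each food alone and each pair with both targets met exactly.
canned tuna only: max(36/23, 280/27) = 10.37 servings → $12.44.
whole-barley bread only: max(36/5, 280/74) = 7.2 servings → $2.52.
kidney beans only: max(36/9, 280/40) = 7 servings → $3.50.
sunflower seeds only: max(36/7, 280/23) = 12.17 servings → $8.52.
canned tuna + whole-barley bread with both tight: 0.8066 servings and 3.489 servings → $2.19.
canned tuna + kidney beans: intersection lies outside the first quadrant.
canned tuna + sunflower seeds: intersection lies outside the first quadrant.
whole-barley bread + kidney beans with both tight: 2.318 servings and 2.712 servings → $2.17.
whole-barley bread + sunflower seeds with both tight: 2.809 servings and 3.136 servings → $3.18.
kidney beans + sunflower seeds: the both-tight solution has a negative serving — not a feasible corner.
The minimum over all feasible corners is $2.17.

$2.17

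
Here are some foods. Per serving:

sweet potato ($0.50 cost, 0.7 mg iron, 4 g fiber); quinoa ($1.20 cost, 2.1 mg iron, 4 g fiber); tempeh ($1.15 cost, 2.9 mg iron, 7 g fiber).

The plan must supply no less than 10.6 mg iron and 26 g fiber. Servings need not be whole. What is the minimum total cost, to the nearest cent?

$4.24

The cheapest plan sits at a corner of the feasible region — with two constraints it uses at most two foods.
sweet potato only: max(10.6/0.7, 26/4) = 15.14 servings → $7.57.
quinoa only: max(10.6/2.1, 26/4) = 6.5 servings → $7.80.
tempeh only: max(10.6/2.9, 26/7) = 3.714 servings → $4.27.
sweet potato + quinoa with both tight: 2.179 servings and 4.321 servings → $6.28.
sweet potato + tempeh with both tight: 0.1791 servings and 3.612 servings → $4.24.
quinoa + tempeh: intersection lies outside the first quadrant.
So the least-cost plan costs $4.24.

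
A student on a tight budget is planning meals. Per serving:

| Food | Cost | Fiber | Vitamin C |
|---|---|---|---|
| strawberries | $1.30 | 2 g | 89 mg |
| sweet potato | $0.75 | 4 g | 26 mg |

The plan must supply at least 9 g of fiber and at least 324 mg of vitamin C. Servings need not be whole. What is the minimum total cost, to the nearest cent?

$4.92

For a min-cost LP with two ≥-constraints, a basic feasible solution has at most two positive variables.
strawberries only: max(9/2, 324/89) = 4.5 servings → $5.85.
sweet potato only: max(9/4, 324/26) = 12.46 servings → $9.35.
strawberries + sweet potato with both tight: 3.493 servings and 0.5033 servings → $4.92.
The minimum over all feasible corners is $4.92.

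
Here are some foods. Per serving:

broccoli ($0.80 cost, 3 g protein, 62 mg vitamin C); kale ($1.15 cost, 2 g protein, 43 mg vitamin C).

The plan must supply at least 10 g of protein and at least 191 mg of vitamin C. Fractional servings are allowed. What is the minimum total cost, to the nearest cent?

$2.67

This is a tiny linear program; its minimum lies at a vertex of the feasible set. List the vertices and price them.
broccoli only: max(10/3, 191/62) = 3.333 servings → $2.67.
kale only: max(10/2, 191/43) = 5 servings → $5.75.
broccoli + kale with both targets exact would need a negative amount; discard.
So the least-cost plan costs $2.67.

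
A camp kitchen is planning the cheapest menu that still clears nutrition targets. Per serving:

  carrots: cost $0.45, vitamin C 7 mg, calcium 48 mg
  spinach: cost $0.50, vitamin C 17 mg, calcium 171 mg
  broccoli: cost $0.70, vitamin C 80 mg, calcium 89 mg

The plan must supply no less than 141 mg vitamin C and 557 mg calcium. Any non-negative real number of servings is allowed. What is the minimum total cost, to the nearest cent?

For a min-cost LP with two ≥-constraints, a basic feasible solution has at most two positive variables.
carrots only: max(141/7, 557/48) = 20.14 servings → $9.06.
spinach only: max(141/17, 557/171) = 8.294 servings → $4.15.
broccoli only: max(141/80, 557/89) = 6.258 servings → $4.38.
carrots + spinach with both targets exact would need a negative amount; discard.
carrots + broccoli with both tight: 9.951 servings and 0.8918 servings → $5.10.
spinach + broccoli with both tight: 2.631 servings and 1.203 servings → $2.16.
So the least-cost plan costs $2.16.

$2.16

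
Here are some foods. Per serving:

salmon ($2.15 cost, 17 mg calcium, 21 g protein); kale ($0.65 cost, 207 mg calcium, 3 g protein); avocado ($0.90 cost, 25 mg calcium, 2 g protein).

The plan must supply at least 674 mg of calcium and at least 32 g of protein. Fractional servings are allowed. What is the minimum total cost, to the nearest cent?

$4.36

For a min-cost LP with two ≥-constraints, a basic feasible solution has at most two positive variables.
salmon only: max(674/17, 32/21) = 39.65 servings → $85.24.
kale only: max(674/207, 32/3) = 10.67 servings → $6.93.
avocado only: max(674/25, 32/2) = 26.96 servings → $24.26.
salmon + kale with both tight: 1.071 servings and 3.168 servings → $4.36.
salmon + avocado: intersection lies outside the first quadrant.
kale + avocado with both tight: 1.617 servings and 13.58 servings → $13.27.
The minimum over all feasible corners is $4.36.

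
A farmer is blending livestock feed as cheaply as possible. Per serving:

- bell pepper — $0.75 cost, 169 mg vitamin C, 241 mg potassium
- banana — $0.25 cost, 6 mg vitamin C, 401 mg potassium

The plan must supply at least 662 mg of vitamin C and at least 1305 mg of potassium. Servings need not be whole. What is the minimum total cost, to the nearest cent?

$3.14

Compare the cost at each extreme point of the feasible region.
bell pepper only: max(662/169, 1305/241) = 5.415 servings → $4.06.
banana only: max(662/6, 1305/401) = 110.3 servings → $27.58.
bell pepper + banana with both tight: 3.885 servings and 0.9198 servings → $3.14.
So the least-cost plan costs $3.14.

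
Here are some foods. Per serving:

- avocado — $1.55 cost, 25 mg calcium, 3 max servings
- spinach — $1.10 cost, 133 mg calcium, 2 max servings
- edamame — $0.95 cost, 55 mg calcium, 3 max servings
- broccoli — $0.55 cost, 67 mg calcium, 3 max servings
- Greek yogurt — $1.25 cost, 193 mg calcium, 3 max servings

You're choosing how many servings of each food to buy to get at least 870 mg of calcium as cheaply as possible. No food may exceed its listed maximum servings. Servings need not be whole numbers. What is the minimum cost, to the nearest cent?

$6.14

Cost per mg of calcium: Greek yogurt $0.0065, broccoli $0.0082, spinach $0.0083, edamame $0.0173, avocado $0.0620.
Take 3 servings of Greek yogurt: +579.0 mg calcium for $3.75 (total $3.75, still need 291.0 mg).
Take 3 servings of broccoli: +201.0 mg calcium for $1.65 (total $5.40, still need 90.0 mg).
Take 0.6767 servings of spinach: +90.0 mg calcium for $0.74 (total $6.14, still need 0.0 mg).
Filling from the cheapest source first is optimal under one linear minimum: $6.14.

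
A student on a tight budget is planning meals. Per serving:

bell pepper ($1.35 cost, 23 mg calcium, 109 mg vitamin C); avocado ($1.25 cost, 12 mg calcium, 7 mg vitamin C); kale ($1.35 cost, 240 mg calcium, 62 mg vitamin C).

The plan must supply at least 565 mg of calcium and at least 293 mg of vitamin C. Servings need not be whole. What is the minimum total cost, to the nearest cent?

Compare the cost at each extreme point of the feasible region.
bell pepper only: max(565/23, 293/109) = 24.57 servings → $33.16.
avocado only: max(565/12, 293/7) = 47.08 servings → $58.85.
kale only: max(565/240, 293/62) = 4.726 servings → $6.38.
bell pepper + avocado: intersection lies outside the first quadrant.
bell pepper + kale with both tight: 1.427 servings and 2.217 servings → $4.92.
avocado + kale with both tight: 37.7 servings and 0.469 servings → $47.76.
So the least-cost plan costs $4.92.

$4.92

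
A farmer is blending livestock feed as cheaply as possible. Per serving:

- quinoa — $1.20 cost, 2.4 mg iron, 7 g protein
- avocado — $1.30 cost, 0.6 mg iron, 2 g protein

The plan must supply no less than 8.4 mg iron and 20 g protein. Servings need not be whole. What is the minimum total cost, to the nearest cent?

Minimising a linear cost over {iron ≥ 8.4, protein ≥ 20, servings ≥ 0} — the optimum is at a vertex, using one or two foods.
quinoa only: max(8.4/2.4, 20/7) = 3.5 servings → $4.20.
avocado only: max(8.4/0.6, 20/2) = 14 servings → $18.20.
quinoa + avocado with both targets exact would need a negative amount; discard.
The minimum over all feasible corners is $4.20.

$4.20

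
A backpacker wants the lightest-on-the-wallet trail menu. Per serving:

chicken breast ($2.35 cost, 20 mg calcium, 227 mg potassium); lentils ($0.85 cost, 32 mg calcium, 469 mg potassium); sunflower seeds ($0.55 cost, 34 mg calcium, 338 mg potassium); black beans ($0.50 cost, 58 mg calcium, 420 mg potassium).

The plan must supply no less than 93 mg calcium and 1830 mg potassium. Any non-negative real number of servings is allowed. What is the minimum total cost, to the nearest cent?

$2.18

Compare the cost at each extreme point of the feasible region.
chicken breast only: max(93/20, 1830/227) = 8.062 servings → $18.94.
lentils only: max(93/32, 1830/469) = 3.902 servings → $3.32.
sunflower seeds only: max(93/34, 1830/338) = 5.414 servings → $2.98.
black beans only: max(93/58, 1830/420) = 4.357 servings → $2.18.
chicken breast + lentils: the both-tight solution has a negative serving — not a feasible corner.
chicken breast + sunflower seeds: the both-tight solution has a negative serving — not a feasible corner.
chicken breast + black beans with both targets exact would need a negative amount; discard.
lentils + sunflower seeds with both targets exact would need a negative amount; discard.
lentils + black beans: intersection lies outside the first quadrant.
sunflower seeds + black beans with both targets exact would need a negative amount; discard.
So the least-cost plan costs $2.18.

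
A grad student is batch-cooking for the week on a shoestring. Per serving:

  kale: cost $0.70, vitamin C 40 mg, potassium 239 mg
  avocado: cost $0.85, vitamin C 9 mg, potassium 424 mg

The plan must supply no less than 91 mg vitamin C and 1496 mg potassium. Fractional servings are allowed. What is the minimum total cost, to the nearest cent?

$3.37

With two linear requirements the optimum uses one or two foods; enumerate the corners.
kale only: max(91/40, 1496/239) = 6.259 servings → $4.38.
avocado only: max(91/9, 1496/424) = 10.11 servings → $8.59.
kale + avocado with both tight: 1.696 servings and 2.572 servings → $3.37.
Cheapest feasible corner: $3.37.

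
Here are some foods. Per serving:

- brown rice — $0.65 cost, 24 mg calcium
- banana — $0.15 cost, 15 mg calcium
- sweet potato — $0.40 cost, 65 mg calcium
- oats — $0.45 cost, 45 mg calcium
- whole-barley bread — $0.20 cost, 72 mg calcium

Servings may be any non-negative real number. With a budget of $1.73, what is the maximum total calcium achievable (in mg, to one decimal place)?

Calcium per dollar: whole-barley bread 360, sweet potato 162.5, banana 100, oats 100, brown rice 36.92.
With no serving limits, spend the whole cost allowance on whole-barley bread: $1.73 / $0.20 × 72 mg = 622.8 mg.

622.8 mg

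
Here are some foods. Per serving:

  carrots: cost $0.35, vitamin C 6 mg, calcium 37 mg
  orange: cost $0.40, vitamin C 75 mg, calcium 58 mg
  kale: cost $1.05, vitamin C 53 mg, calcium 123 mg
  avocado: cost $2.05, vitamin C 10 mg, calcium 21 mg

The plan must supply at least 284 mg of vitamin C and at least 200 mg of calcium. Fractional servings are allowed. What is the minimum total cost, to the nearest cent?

An LP optimum is at a vertex; with two nutrient constraints at most two foods are used. Check each candidate.
carrots only: max(284/6, 200/37) = 47.33 servings → $16.57.
orange only: max(284/75, 200/58) = 3.787 servings → $1.51.
kale only: max(284/53, 200/123) = 5.358 servings → $5.63.
avocado only: max(284/10, 200/21) = 28.4 servings → $58.22.
carrots + orange: the both-tight solution has a negative serving — not a feasible corner.
carrots + kale: intersection lies outside the first quadrant.
carrots + avocado: the both-tight solution has a negative serving — not a feasible corner.
orange + kale: intersection lies outside the first quadrant.
orange + avocado with both targets exact would need a negative amount; discard.
kale + avocado: intersection lies outside the first quadrant.
So the least-cost plan costs $1.51.

$1.51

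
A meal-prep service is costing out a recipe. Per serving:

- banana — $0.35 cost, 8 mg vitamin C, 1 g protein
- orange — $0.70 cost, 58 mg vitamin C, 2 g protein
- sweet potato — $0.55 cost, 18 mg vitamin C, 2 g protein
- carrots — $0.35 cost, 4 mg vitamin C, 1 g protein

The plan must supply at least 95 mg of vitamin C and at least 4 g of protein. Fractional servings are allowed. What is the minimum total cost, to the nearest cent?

$1.32

Check every corner: each single food scaled to meet both minima, and each pair solved so both constraints bind.
banana only: max(95/8, 4/1) = 11.88 servings → $4.16.
orange only: max(95/58, 4/2) = 2 servings → $1.40.
sweet potato only: max(95/18, 4/2) = 5.278 servings → $2.90.
carrots only: max(95/4, 4/1) = 23.75 servings → $8.31.
banana + orange with both tight: 1 serving and 1.5 servings → $1.40.
banana + sweet potato: the both-tight solution has a negative serving — not a feasible corner.
banana + carrots with both targets exact would need a negative amount; discard.
orange + sweet potato with both tight: 1.475 servings and 0.525 servings → $1.32.
orange + carrots with both tight: 1.58 servings and 0.84 servings → $1.40.
sweet potato + carrots: intersection lies outside the first quadrant.
So the least-cost plan costs $1.32.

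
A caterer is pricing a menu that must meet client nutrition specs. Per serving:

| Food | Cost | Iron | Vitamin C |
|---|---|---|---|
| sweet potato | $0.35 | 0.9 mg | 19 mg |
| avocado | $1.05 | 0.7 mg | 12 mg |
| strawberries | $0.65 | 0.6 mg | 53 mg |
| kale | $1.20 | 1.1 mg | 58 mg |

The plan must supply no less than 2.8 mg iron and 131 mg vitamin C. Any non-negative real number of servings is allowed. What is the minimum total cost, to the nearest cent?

The cheapest plan sits at a corner of the feasible region — with two constraints it uses at most two foods.
sweet potato only: max(2.8/0.9, 131/19) = 6.895 servings → $2.41.
avocado only: max(2.8/0.7, 131/12) = 10.92 servings → $11.46.
strawberries only: max(2.8/0.6, 131/53) = 4.667 servings → $3.03.
kale only: max(2.8/1.1, 131/58) = 2.545 servings → $3.05.
sweet potato + avocado: the both-tight solution has a negative serving — not a feasible corner.
sweet potato + strawberries with both tight: 1.923 servings and 1.782 servings → $1.83.
sweet potato + kale with both tight: 0.5847 servings and 2.067 servings → $2.69.
avocado + strawberries with both tight: 2.334 servings and 1.943 servings → $3.71.
avocado + kale with both tight: 0.6679 servings and 2.12 servings → $3.25.
strawberries + kale: the both-tight solution has a negative serving — not a feasible corner.
Cheapest feasible corner: $1.83.

$1.83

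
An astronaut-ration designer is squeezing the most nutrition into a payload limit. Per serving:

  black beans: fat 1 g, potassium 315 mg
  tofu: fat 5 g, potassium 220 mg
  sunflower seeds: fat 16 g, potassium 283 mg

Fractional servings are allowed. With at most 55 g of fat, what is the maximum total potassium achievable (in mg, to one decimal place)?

Potassium per g fat: black beans 315, tofu 44, sunflower seeds 17.69.
With no serving limits, spend the whole fat allowance on black beans: 55 g / 1 g × 315 mg = 17325.0 mg.

17325.0 mg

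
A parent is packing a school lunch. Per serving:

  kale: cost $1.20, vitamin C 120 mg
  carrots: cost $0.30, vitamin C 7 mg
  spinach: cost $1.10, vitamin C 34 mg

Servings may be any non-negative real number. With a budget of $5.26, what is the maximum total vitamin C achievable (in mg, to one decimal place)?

526.0 mg

Vitamin C per dollar: kale 100, spinach 30.91, carrots 23.33.
With no serving limits, spend the whole cost allowance on kale: $5.26 / $1.20 × 120 mg = 526.0 mg.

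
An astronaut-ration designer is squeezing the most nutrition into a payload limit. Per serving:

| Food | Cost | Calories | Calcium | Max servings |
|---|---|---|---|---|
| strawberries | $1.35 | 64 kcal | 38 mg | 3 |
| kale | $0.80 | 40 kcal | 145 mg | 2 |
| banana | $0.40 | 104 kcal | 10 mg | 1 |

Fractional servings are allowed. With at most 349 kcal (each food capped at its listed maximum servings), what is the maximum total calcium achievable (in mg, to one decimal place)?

Calcium per kcal: kale 3.625, strawberries 0.5938, banana 0.09615.
Take 2 servings of kale: uses 80 kcal, +290.0 mg calcium (running total 290.0 mg).
Take 3 servings of strawberries: uses 192 kcal, +114.0 mg calcium (running total 404.0 mg).
Take 0.7404 servings of banana: uses 77 kcal, +7.4 mg calcium (running total 411.4 mg).
Filling greedily by calcium-per-kcal is optimal for one linear limit, giving 411.4 mg.

411.4 mg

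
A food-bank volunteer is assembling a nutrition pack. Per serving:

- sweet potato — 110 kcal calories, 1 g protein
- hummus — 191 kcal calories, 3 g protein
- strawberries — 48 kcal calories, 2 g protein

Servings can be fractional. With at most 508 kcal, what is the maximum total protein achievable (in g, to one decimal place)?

21.2 g

Protein per kcal: strawberries 0.04167, hummus 0.01571, sweet potato 0.009091.
With no serving limits, spend the whole calories allowance on strawberries: 508 kcal / 48 kcal × 2 g = 21.2 g.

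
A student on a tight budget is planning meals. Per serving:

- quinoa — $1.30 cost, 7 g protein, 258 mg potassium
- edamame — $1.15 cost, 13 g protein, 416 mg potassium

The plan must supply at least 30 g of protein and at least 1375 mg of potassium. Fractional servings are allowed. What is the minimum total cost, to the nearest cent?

At the optimum either one food covers both requirements or two foods hit both targets exactly; no other combination can be cheaper.
quinoa only: max(30/7, 1375/258) = 5.329 servings → $6.93.
edamame only: max(30/13, 1375/416) = 3.305 servings → $3.80.
quinoa + edamame: intersection lies outside the first quadrant.
So the least-cost plan costs $3.80.

$3.80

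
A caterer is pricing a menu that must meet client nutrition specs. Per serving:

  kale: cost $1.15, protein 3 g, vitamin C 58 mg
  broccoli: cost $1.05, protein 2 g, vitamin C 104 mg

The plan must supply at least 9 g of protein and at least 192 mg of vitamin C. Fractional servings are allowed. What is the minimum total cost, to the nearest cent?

$3.53

Compare the cost at each extreme point of the feasible region.
kale only: max(9/3, 192/58) = 3.31 servings → $3.81.
broccoli only: max(9/2, 192/104) = 4.5 servings → $4.72.
kale + broccoli with both tight: 2.816 servings and 0.2755 servings → $3.53.
Cheapest feasible corner: $3.53.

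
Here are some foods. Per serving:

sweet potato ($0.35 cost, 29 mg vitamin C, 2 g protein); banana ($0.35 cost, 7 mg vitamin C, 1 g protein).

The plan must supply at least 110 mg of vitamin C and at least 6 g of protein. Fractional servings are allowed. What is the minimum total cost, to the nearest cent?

A basic optimal solution has at most two foods positive. Try each food alone and each pair with both targets met exactly.
sweet potato only: max(110/29, 6/2) = 3.793 servings → $1.33.
banana only: max(110/7, 6/1) = 15.71 servings → $5.50.
sweet potato + banana: intersection lies outside the first quadrant.
So the least-cost plan costs $1.33.

$1.33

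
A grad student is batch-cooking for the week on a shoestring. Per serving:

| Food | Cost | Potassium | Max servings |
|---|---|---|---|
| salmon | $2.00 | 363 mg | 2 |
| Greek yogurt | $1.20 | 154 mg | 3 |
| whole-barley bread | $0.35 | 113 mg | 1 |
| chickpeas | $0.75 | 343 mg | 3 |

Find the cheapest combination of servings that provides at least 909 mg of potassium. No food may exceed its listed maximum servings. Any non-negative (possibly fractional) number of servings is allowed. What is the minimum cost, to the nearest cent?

$1.99

Cost per mg of potassium: chickpeas $0.0022, whole-barley bread $0.0031, salmon $0.0055, Greek yogurt $0.0078.
Take 2.65 servings of chickpeas: +909.0 mg potassium for $1.99 (total $1.99, still need 0.0 mg).
Greedy by cheapest-per-mg is optimal for a single linear constraint, so the minimum cost is $1.99.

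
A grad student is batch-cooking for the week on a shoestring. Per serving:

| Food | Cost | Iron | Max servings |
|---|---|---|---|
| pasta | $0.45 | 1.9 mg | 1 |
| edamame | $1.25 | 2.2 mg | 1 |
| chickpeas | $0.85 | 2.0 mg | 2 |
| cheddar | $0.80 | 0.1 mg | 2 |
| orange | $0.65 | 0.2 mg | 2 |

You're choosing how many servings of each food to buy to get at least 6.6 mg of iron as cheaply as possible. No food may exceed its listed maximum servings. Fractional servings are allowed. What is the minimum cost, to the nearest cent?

$2.55

Cost per mg of iron: pasta $0.2368, chickpeas $0.4250, edamame $0.5682, orange $3.2500, cheddar $8.0000.
Take 1 serving of pasta: +1.9 mg iron for $0.45 (total $0.45, still need 4.7 mg).
Take 2 servings of chickpeas: +4.0 mg iron for $1.70 (total $2.15, still need 0.7 mg).
Take 0.3182 servings of edamame: +0.7 mg iron for $0.40 (total $2.55, still need 0.0 mg).
Greedy by cheapest-per-mg is optimal for a single linear constraint, so the minimum cost is $2.55.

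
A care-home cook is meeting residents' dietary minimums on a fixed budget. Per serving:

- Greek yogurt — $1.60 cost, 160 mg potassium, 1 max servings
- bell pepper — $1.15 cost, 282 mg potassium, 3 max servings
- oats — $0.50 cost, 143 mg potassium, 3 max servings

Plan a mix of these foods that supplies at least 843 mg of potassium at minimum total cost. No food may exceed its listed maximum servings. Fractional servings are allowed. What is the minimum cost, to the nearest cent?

$3.19

Cost per mg of potassium: oats $0.0035, bell pepper $0.0041, Greek yogurt $0.0100.
Take 3 servings of oats: +429.0 mg potassium for $1.50 (total $1.50, still need 414.0 mg).
Take 1.468 servings of bell pepper: +414.0 mg potassium for $1.69 (total $3.19, still need 0.0 mg).
Greedy by cheapest-per-mg is optimal for a single linear constraint, so the minimum cost is $3.19.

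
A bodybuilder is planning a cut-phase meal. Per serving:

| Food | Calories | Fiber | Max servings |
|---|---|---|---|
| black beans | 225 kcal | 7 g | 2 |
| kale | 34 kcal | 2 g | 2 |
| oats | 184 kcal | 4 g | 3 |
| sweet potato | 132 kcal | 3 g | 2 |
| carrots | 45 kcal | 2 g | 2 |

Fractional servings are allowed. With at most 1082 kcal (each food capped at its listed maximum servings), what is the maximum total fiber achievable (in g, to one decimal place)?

32.6 g

Fiber per kcal: kale 0.05882, carrots 0.04444, black beans 0.03111, sweet potato 0.02273, oats 0.02174.
Take 2 servings of kale: uses 68 kcal, +4.0 g fiber (running total 4.0 g).
Take 2 servings of carrots: uses 90 kcal, +4.0 g fiber (running total 8.0 g).
Take 2 servings of black beans: uses 450 kcal, +14.0 g fiber (running total 22.0 g).
Take 2 servings of sweet potato: uses 264 kcal, +6.0 g fiber (running total 28.0 g).
Take 1.141 servings of oats: uses 210 kcal, +4.6 g fiber (running total 32.6 g).
Greedy by best ratio exhausts the calories allowance optimally: 32.6 g.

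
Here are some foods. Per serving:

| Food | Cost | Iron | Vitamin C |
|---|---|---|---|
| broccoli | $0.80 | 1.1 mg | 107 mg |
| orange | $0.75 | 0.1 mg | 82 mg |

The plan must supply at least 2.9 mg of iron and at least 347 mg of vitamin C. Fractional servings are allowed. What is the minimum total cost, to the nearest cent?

broccoli only: max(2.9/1.1, 347/107) = 3.243 servings → $2.59.
orange only: max(2.9/0.1, 347/82) = 29 servings → $21.75.
broccoli + orange with both tight: 2.555 servings and 0.8981 servings → $2.72.
So the least-cost plan costs $2.59.

$2.59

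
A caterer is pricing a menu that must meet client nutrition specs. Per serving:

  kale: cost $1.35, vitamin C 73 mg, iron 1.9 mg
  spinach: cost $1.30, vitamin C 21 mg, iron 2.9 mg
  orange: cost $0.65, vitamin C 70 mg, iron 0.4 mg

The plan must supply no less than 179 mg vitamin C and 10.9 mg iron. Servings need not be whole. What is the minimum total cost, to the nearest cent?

At the optimum either one food covers both requirements or two foods hit both targets exactly; no other combination can be cheaper.
kale only: max(179/73, 10.9/1.9) = 5.737 servings → $7.74.
spinach only: max(179/21, 10.9/2.9) = 8.524 servings → $11.08.
orange only: max(179/70, 10.9/0.4) = 27.25 servings → $17.71.
kale + spinach with both tight: 1.689 servings and 2.652 servings → $5.73.
kale + orange: intersection lies outside the first quadrant.
spinach + orange with both tight: 3.553 servings and 1.491 servings → $5.59.
So the least-cost plan costs $5.59.

$5.59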